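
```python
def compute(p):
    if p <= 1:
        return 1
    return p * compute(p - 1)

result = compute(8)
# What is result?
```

compute(8) = 8 * 7 * 6 * 5 * 4 * 3 * 2 * 1 = 40320

Answer: 40320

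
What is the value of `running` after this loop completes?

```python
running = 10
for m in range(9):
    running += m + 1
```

Start at 10, add 1 to 9 = 55
`running` takes the values: 10 → 11 → 13 → 16 → 20 → 25 → 31 → 38 → 46 → 55

Answer: 55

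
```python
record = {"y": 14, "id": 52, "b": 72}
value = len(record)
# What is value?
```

Trace:
`record = {"y": 14, "id": 52, "b": 72}` → record = {'y': 14, 'id': 52, 'b': 72}
`value = len(record)` → value = 3
So value = 3

Answer: 3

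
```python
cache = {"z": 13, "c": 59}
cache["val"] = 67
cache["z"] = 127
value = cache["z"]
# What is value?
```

Trace:
`cache = {"z": 13, "c": 59}` → cache = {'z': 13, 'c': 59}
`cache["val"] = 67` → cache = {'z': 13, 'c': 59, 'val': 67}
`cache["z"] = 127` → cache = {'z': 127, 'c': 59, 'val': 67}
`value = cache["z"]` → value = 127
So value = 127

Answer: 127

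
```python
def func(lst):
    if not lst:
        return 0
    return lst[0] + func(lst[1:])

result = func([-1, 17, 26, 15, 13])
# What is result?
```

(-1) + 17 + 26 + 15 + 13 + 0 = 70

Answer: 70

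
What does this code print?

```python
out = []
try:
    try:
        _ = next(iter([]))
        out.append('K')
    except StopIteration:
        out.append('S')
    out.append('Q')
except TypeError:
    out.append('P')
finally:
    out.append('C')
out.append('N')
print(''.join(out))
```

Execution trace: 'S' (inner except StopIteration) → 'Q' (try body, no exception) → 'C' (finally) → 'N' (after the try/except). Output: SQCN

Answer: SQCN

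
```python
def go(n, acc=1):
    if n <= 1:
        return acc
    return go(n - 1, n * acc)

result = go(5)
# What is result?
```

Accumulator trace (n, acc): (5, 1) -> (4, 5) -> (3, 20) -> (2, 60) -> (1, 120) -> return 120

Answer: 120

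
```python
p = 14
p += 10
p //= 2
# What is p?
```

Trace:
`p = 14` → p = 14
`p += 10` → p = 24
`p //= 2` → p = 12
So p = 12

Answer: 12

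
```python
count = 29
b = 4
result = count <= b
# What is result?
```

Trace:
`count = 29` → count = 29
`b = 4` → b = 4
`result = count <= b` → result = False
So result = False

Answer: False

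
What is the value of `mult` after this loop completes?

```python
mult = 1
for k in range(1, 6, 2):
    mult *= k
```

Product of 1, 3, 5, ... up to 5
`mult` takes the values: 1 → 3 → 15

Answer: 15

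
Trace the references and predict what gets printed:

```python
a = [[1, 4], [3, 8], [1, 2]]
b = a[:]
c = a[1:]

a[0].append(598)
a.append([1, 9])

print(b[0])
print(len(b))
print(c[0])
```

Key concept: slice with nested mutation.
Step by step:
`a = [[1, 4], [3, 8], [1, 2]]` → a = [[1, 4], [3, 8], [1, 2]]
`b = a[:]` → b = [[1, 4], [3, 8], [1, 2]]
`c = a[1:]` → c = [[3, 8], [1, 2]]
`a[0].append(598)` → a = [[1, 4, 598], [3, 8], [1, 2]]; b = [[1, 4, 598], [3, 8], [1, 2]]
`a.append([1, 9])` → a = [[1, 4, 598], [3, 8], [1, 2], [1, 9]]
`print(b[0])` → prints [1, 4, 598]
`print(len(b))` → prints 3
`print(c[0])` → prints [3, 8]

Answer:
[1, 4, 598]
3
[3, 8]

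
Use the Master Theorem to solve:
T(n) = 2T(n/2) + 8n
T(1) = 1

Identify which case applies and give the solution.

a=2, b=2, f(n)=8n. log_2(2) = 1. Since c=1 = 1, Case 2 applies: T(n) = Θ(n^log_b(a) · log n) = O(n log n).

Answer: O(n log n) - Case 2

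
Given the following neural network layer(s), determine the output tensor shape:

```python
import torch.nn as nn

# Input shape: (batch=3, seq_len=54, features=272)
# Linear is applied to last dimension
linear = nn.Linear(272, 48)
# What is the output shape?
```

Input: (3, 54, 272) -> Output: (3, 54, 48)

Answer: (3, 54, 48)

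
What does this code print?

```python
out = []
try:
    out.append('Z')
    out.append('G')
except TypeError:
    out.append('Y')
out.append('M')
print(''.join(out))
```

Execution trace: 'Z' (try body) → 'G' (try body, no exception) → 'M' (after the try/except). Output: ZGM

Answer: ZGM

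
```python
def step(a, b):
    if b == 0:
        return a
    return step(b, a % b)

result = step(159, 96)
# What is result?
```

step(159, 96) -> step(96, 63) -> step(63, 33) -> step(33, 30) -> step(30, 3) -> step(3, 0) -> 3

Answer: 3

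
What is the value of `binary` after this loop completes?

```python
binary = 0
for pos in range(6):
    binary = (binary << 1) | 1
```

Build 6 consecutive 1-bits: 0b111111
`binary` takes the values: 0 → 1 → 3 → 7 → 15 → 31 → 63

Answer: 63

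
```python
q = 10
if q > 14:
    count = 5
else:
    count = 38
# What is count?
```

Trace:
`q = 10` → q = 10
`if q > 14: ...` → q > 14 is False, take else branch → count = 38
So count = 38

Answer: 38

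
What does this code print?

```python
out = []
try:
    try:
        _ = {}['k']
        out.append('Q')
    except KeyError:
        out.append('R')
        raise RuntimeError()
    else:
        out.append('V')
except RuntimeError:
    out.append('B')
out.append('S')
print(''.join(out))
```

Execution trace: 'R' (inner except KeyError) → 'B' (outer except RuntimeError) → 'S' (after the try/except). Output: RBS

Answer: RBS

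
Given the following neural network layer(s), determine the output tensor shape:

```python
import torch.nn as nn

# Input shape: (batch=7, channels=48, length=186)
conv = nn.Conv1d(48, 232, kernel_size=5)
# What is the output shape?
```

Input: (7, 48, 186) -> Output: (7, 232, 182)

Answer: (7, 232, 182)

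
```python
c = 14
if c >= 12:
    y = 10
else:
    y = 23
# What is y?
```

Trace:
`c = 14` → c = 14
`if c >= 12: ...` → c >= 12 is True → y = 10
So y = 10

Answer: 10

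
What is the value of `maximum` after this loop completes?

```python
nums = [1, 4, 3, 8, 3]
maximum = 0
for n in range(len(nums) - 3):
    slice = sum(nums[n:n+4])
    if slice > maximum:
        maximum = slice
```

Max sum of 4-element window in [1, 4, 3, 8, 3]
`maximum` takes the values: 0 → 16 → 18

Answer: 18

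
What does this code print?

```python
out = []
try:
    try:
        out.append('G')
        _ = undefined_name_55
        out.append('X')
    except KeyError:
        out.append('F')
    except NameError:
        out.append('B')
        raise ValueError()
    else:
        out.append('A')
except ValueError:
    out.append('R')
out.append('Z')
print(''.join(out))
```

Execution trace: 'G' (try body) → 'B' (except NameError) → 'R' (outer except ValueError) → 'Z' (after the try/except). Output: GBRZ

Answer: GBRZ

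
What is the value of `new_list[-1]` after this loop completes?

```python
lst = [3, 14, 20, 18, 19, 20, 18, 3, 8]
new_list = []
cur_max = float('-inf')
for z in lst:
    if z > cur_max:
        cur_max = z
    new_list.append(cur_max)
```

Running max ends at 20
`new_list` takes the values: [] → [3] → [3, 14] → [3, 14, 20] → [3, 14, 20, 20] → [3, 14, 20, 20, 20] → [3, 14, 20, 20, 20, 20] → [3, 14, 20, 20, 20, 20, 20] → [3, 14, 20, 20, 20, 20, 20, 20] → [3, 14, 20, 20, 20, 20, 20, 20, 20]
So `new_list[-1]` = 20

Answer: 20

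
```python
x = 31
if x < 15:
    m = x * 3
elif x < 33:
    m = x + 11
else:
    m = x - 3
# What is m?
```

Trace:
`x = 31` → x = 31
`if x < 15: ...` → x < 15 is False, x < 33 is True → m = 42
So m = 42

Answer: 42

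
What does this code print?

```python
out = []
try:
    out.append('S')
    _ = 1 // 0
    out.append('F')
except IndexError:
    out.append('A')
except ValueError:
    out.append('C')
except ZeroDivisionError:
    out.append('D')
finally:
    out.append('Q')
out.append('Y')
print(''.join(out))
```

Execution trace: 'S' (try body) → 'D' (except ZeroDivisionError) → 'Q' (finally) → 'Y' (after the try/except). Output: SDQY

Answer: SDQY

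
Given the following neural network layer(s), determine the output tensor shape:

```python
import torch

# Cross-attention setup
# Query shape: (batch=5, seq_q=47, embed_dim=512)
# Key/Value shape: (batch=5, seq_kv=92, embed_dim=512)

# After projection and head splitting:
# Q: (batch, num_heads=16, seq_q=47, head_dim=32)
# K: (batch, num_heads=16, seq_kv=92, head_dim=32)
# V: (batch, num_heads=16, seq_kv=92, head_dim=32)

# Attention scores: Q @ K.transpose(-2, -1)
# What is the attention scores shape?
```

Input: (5, 47, 512) -> Output: (5, 16, 47, 92)

Answer: (5, 16, 47, 92)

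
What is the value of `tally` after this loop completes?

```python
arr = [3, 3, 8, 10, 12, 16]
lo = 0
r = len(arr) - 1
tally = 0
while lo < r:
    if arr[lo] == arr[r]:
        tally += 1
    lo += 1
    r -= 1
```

Count matching pairs from ends
`tally` takes the values: 0

Answer: 0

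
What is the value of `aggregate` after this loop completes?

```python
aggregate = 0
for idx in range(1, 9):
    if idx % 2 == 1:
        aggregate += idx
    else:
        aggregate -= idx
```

Add odd, subtract even
`aggregate` takes the values: 0 → 1 → -1 → 2 → -2 → 3 → -3 → 4 → -4

Answer: -4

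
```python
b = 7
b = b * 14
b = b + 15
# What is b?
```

Trace:
`b = 7` → b = 7
`b = b * 14` → b = 98
`b = b + 15` → b = 113
So b = 113

Answer: 113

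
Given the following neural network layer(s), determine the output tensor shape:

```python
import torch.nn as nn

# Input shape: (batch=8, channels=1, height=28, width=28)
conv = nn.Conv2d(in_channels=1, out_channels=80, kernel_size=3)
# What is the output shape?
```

Input: (8, 1, 28, 28) -> Output: (8, 80, 26, 26)

Answer: (8, 80, 26, 26)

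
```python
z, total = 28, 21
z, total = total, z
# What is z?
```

Trace:
`z, total = 28, 21` → z = 28; total = 21
`z, total = total, z` → z = 21; total = 28
So z = 21

Answer: 21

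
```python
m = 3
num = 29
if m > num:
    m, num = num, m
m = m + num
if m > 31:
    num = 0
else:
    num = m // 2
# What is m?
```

Trace:
`m = 3` → m = 3
`num = 29` → num = 29
`if m > num: ...` → m > num is False → no variable changes
`m = m + num` → m = 32
`if m > 31: ...` → m > 31 is True → num = 0
So m = 32

Answer: 32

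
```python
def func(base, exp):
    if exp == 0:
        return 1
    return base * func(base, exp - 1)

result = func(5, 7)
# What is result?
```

func(5, 7) = 5 * 5 * 5 * 5 * 5 * 5 * 5 = 78125

Answer: 78125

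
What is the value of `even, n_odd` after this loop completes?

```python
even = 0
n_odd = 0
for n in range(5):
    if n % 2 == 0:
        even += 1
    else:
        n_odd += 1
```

Count evens and odds in range(5)
`even, n_odd` takes the values: (0, 0) → (1, 0) → (1, 1) → (2, 1) → (2, 2) → (3, 2)

Answer: 3, 2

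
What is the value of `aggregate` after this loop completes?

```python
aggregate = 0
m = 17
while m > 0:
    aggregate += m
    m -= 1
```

Sum 17 down to 1
`aggregate` takes the values: 0 → 17 → 33 → 48 → 62 → 75 → 87 → 98 → 108 → 117 → 125 → 132 → 138 → 143 → 147 → 150 → 152 → 153

Answer: 153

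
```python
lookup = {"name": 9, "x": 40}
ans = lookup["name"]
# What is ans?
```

Trace:
`lookup = {"name": 9, "x": 40}` → lookup = {'name': 9, 'x': 40}
`ans = lookup["name"]` → ans = 9
So ans = 9

Answer: 9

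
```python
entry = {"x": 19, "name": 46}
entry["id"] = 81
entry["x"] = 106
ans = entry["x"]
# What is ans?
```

Trace:
`entry = {"x": 19, "name": 46}` → entry = {'x': 19, 'name': 46}
`entry["id"] = 81` → entry = {'x': 19, 'name': 46, 'id': 81}
`entry["x"] = 106` → entry = {'x': 106, 'name': 46, 'id': 81}
`ans = entry["x"]` → ans = 106
So ans = 106

Answer: 106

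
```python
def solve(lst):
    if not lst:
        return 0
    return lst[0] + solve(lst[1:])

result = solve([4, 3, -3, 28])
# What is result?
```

4 + 3 + (-3) + 28 + 0 = 32

Answer: 32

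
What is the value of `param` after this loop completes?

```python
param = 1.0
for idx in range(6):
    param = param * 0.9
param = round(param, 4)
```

Exponential decay: 1.0 * 0.9^6
`param` takes the values: 1.0 → 0.9 → 0.81 → 0.729 → 0.6561 → 0.59049 → 0.531441 → 0.5314

Answer: 0.5314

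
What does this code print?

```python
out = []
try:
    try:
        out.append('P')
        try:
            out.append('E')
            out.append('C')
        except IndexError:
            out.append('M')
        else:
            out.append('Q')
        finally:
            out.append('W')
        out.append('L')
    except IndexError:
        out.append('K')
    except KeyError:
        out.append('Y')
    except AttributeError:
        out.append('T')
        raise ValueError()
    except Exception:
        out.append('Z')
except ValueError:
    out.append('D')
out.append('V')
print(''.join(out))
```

Execution trace: 'P' (try body) → 'E' (inner try body) → 'C' (inner try body, no exception) → 'Q' (inner else) → 'W' (inner finally) → 'L' (try body, no exception) → 'V' (after the try/except). Output: PECQWLV

Answer: PECQWLV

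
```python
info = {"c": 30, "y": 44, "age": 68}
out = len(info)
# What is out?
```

Trace:
`info = {"c": 30, "y": 44, "age": 68}` → info = {'c': 30, 'y': 44, 'age': 68}
`out = len(info)` → out = 3
So out = 3

Answer: 3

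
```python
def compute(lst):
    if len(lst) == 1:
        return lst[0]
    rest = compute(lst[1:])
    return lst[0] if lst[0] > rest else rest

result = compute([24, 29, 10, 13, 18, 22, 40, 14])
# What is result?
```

Recursive max over [24, 29, 10, 13, 18, 22, 40, 14] = 40

Answer: 40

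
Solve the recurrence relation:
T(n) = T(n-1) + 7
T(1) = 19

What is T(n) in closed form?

Unrolling: T(n) = T(1) + 7·(n-1) = 19 + 7(n-1) = 7n + 12.

Answer: T(n) = 7n + 12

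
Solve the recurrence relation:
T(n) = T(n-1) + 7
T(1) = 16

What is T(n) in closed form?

Unrolling: T(n) = T(1) + 7·(n-1) = 16 + 7(n-1) = 7n + 9.

Answer: T(n) = 7n + 9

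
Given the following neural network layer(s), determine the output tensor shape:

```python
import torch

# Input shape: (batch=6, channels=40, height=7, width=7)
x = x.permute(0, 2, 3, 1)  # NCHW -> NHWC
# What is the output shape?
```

Input: (6, 40, 7, 7) -> Output: (6, 7, 7, 40)

Answer: (6, 7, 7, 40)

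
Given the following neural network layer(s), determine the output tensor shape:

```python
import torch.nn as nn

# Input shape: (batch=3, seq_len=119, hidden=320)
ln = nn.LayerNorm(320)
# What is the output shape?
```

Input: (3, 119, 320) -> Output: (3, 119, 320)

Answer: (3, 119, 320)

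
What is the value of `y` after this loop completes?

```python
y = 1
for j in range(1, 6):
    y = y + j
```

Start at 1, add 1 through 5
`y` takes the values: 1 → 2 → 4 → 7 → 11 → 16

Answer: 16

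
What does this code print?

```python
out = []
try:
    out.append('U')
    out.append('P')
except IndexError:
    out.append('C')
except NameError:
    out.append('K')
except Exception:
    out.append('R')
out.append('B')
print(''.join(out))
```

Execution trace: 'U' (try body) → 'P' (try body, no exception) → 'B' (after the try/except). Output: UPB

Answer: UPB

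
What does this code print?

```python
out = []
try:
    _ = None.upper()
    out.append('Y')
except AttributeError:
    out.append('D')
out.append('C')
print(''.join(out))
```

Execution trace: 'D' (except AttributeError) → 'C' (after the try/except). Output: DC

Answer: DC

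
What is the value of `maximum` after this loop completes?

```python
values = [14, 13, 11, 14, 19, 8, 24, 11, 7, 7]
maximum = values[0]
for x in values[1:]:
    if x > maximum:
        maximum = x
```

Maximum of [14, 13, 11, 14, 19, 8, 24, 11, 7, 7]
`maximum` takes the values: 14 → 19 → 24

Answer: 24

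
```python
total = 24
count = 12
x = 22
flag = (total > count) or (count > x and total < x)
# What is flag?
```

Trace:
`total = 24` → total = 24
`count = 12` → count = 12
`x = 22` → x = 22
`flag = (total > count) or (count > x and total < x)` → flag = True
So flag = True

Answer: True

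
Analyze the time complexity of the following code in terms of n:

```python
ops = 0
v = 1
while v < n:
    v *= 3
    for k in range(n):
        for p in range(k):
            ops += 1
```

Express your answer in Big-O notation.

Each loop level contributes: log n × n × n. Multiplying the contributions gives O(n^2 log n).

Answer: O(n^2 log n)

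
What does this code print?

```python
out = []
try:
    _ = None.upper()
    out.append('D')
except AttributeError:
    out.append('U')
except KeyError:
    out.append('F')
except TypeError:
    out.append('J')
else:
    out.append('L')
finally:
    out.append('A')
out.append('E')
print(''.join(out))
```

Execution trace: 'U' (except AttributeError) → 'A' (finally) → 'E' (after the try/except). Output: UAE

Answer: UAE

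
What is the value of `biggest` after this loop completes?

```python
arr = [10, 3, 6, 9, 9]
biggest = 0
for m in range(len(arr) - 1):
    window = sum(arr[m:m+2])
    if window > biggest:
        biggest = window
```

Max sum of 2-element window in [10, 3, 6, 9, 9]
`biggest` takes the values: 0 → 13 → 15 → 18

Answer: 18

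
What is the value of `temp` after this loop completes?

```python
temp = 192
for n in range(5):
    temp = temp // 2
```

Halve 5 times: 192 // 2^5 = 6
`temp` takes the values: 192 → 96 → 48 → 24 → 12 → 6

Answer: 6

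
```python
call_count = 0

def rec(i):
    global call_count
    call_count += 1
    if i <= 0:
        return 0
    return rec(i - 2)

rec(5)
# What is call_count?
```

Linear recursion stepping by 2: 4 calls from i=5 down to ≤0.

Answer: 4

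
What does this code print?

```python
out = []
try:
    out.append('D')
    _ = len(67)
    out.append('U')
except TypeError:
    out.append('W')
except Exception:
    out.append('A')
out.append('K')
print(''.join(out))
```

Execution trace: 'D' (try body) → 'W' (except TypeError) → 'K' (after the try/except). Output: DWK

Answer: DWK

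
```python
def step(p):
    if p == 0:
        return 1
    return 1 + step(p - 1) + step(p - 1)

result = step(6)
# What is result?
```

step(p) = 1 + 2·step(p-1), step(0)=1. Closed form: (1+1)·2^6 - 1 = 127.

Answer: 127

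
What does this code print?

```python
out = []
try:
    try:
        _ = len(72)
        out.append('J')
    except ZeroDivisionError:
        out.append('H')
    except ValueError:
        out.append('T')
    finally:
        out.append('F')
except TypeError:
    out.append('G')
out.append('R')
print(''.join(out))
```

Execution trace: 'F' (finally) → 'G' (outer except TypeError) → 'R' (after the try/except). Output: FGR

Answer: FGR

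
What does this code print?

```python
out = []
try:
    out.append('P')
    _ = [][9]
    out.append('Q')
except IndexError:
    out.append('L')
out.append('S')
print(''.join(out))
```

Execution trace: 'P' (try body) → 'L' (except IndexError) → 'S' (after the try/except). Output: PLS

Answer: PLS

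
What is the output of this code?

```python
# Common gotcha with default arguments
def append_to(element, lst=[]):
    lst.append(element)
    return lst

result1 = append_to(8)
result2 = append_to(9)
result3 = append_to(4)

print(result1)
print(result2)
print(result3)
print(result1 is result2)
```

Key concept: mutable default argument gotcha.
Step by step:
`result1 = append_to(8)` → result1 = [8]
`result2 = append_to(9)` → result1 = [8, 9] (same object as result2); result2 = [8, 9] (same object as result1)
`result3 = append_to(4)` → result1 = [8, 9, 4] (same object as result2, result3); result2 = [8, 9, 4] (same object as result1, result3); result3 = [8, 9, 4] (same object as result1, result2)
`print(result1)` → prints [8, 9, 4]
`print(result2)` → prints [8, 9, 4]
`print(result3)` → prints [8, 9, 4]
`print(result1 is result2)` → prints True

Answer:
[8, 9, 4]
[8, 9, 4]
[8, 9, 4]
True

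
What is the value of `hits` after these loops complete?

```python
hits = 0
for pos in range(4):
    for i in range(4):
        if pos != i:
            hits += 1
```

4² - 4 (exclude diagonal)
`hits` takes the values: 0 → 1 → 2 → 3 → 4 → 5 → 6 → 7 → 8 → 9 → 10 → 11 → 12

Answer: 12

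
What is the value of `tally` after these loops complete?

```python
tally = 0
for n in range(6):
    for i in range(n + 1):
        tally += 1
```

Triangle: 1 + 2 + ... + 6
`tally` takes the values: 0 → 1 → 2 → 3 → 4 → 5 → 6 → 7 → 8 → 9 → 10 → 11 → 12 → 13 → 14 → 15 → 16 → 17 → 18 → 19 → 20 → 21

Answer: 21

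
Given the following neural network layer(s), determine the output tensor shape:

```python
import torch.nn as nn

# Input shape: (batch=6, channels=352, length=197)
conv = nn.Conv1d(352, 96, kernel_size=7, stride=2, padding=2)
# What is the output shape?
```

Input: (6, 352, 197) -> Output: (6, 96, 98)

Answer: (6, 96, 98)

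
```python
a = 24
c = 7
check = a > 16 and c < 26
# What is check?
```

Trace:
`a = 24` → a = 24
`c = 7` → c = 7
`check = a > 16 and c < 26` → check = True
So check = True

Answer: True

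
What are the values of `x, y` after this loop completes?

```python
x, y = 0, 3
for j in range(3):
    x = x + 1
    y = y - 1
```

x goes 0→3, y goes 3→0
`x, y` takes the values: (0, 3) → (1, 3) → (1, 2) → (2, 2) → (2, 1) → (3, 1) → (3, 0)

Answer: 3, 0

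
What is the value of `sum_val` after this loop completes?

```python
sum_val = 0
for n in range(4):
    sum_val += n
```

Sum of 0 to 3 = 6
`sum_val` takes the values: 0 → 1 → 3 → 6

Answer: 6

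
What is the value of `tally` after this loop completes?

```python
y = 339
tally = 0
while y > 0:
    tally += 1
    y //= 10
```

Count digits by repeated division by 10
`tally` takes the values: 0 → 1 → 2 → 3

Answer: 3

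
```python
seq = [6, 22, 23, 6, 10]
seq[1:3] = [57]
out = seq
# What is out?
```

Trace:
`seq = [6, 22, 23, 6, 10]` → seq = [6, 22, 23, 6, 10]
`seq[1:3] = [57]` → seq = [6, 57, 6, 10]
`out = seq` → out = [6, 57, 6, 10]
So out = [6, 57, 6, 10]

Answer: [6, 57, 6, 10]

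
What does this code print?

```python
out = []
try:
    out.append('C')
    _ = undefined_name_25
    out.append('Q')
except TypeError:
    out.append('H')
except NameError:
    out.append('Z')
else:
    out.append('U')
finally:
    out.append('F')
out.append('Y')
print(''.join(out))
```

Execution trace: 'C' (try body) → 'Z' (except NameError) → 'F' (finally) → 'Y' (after the try/except). Output: CZFY

Answer: CZFY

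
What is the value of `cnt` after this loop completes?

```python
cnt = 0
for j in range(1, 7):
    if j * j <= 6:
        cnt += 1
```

Count numbers where j² ≤ 6
`cnt` takes the values: 0 → 1 → 2

Answer: 2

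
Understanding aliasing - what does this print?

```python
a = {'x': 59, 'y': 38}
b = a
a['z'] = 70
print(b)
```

Key concept: dict aliasing.
Step by step:
`a = {'x': 59, 'y': 38}` → a = {'x': 59, 'y': 38}
`b = a` → b = {'x': 59, 'y': 38} (same object as a)
`a['z'] = 70` → a = {'x': 59, 'y': 38, 'z': 70} (same object as b); b = {'x': 59, 'y': 38, 'z': 70} (same object as a)
`print(b)` → prints {'x': 59, 'y': 38, 'z': 70}

Answer: {'x': 59, 'y': 38, 'z': 70}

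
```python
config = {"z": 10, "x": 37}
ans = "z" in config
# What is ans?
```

Trace:
`config = {"z": 10, "x": 37}` → config = {'z': 10, 'x': 37}
`ans = "z" in config` → ans = True
So ans = True

Answer: True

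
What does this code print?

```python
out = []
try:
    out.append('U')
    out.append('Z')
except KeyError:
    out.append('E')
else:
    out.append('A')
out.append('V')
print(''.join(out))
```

Execution trace: 'U' (try body) → 'Z' (try body, no exception) → 'A' (else) → 'V' (after the try/except). Output: UZAV

Answer: UZAV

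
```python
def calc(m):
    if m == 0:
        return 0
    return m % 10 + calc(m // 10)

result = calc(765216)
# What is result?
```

Sum of digits of 765216: 6 + 1 + 2 + 5 + 6 + 7 = 27

Answer: 27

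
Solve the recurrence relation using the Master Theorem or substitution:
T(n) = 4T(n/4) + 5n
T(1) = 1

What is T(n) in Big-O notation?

By Master Theorem: a=4, b=4, f(n)=5n. Since log_4(4) = 1 and f(n) = Θ(n^1), Case 2 applies. T(n) = O(n log n).

Answer: O(n log n)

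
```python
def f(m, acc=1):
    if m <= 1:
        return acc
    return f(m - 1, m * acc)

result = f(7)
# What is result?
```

Accumulator trace (n, acc): (7, 1) -> (6, 7) -> (5, 42) -> (4, 210) -> (3, 840) -> (2, 2520) -> (1, 5040) -> return 5040

Answer: 5040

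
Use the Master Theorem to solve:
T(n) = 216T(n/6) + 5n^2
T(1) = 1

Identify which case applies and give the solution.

a=216, b=6, f(n)=5n^2. log_6(216) = 3. Since c=2 < 3, Case 1 applies: T(n) = Θ(n^log_b(a)) = O(n^3).

Answer: O(n^3) - Case 1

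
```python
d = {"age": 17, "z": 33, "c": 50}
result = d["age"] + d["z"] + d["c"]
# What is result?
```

Trace:
`d = {"age": 17, "z": 33, "c": 50}` → d = {'age': 17, 'z': 33, 'c': 50}
`result = d["age"] + d["z"] + d["c"]` → result = 100
So result = 100

Answer: 100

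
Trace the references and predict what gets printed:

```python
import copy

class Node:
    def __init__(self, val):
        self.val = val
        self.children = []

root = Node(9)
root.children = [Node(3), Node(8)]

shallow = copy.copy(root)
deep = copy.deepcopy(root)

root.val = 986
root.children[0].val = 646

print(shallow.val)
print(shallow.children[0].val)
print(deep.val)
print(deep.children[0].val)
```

Key concept: deep copy with custom objects.
Step by step:
`root = Node(9)` → root = Node(val=9, children=[])
`root.children = [Node(3), Node(8)]` → root = Node(val=9, children=[Node(val=3, children=[]), Node(val=8, children=[])])
`shallow = copy.copy(root)` → shallow = Node(val=9, children=[Node(val=3, children=[]), Node(val=8, children=[])])
`deep = copy.deepcopy(root)` → deep = Node(val=9, children=[Node(val=3, children=[]), Node(val=8, children=[])])
`root.val = 986` → root = Node(val=986, children=[Node(val=3, children=[]), Node(val=8, children=[])])
`root.children[0].val = 646` → root = Node(val=986, children=[Node(val=646, children=[]), Node(val=8, children=[])]); shallow = Node(val=9, children=[Node(val=646, children=[]), Node(val=8, children=[])])
`print(shallow.val)` → prints 9
`print(shallow.children[0].val)` → prints 646
`print(deep.val)` → prints 9
`print(deep.children[0].val)` → prints 3

Answer:
9
646
9
3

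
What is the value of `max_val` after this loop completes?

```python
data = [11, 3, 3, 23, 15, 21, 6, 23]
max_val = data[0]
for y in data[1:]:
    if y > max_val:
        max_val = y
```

Maximum of [11, 3, 3, 23, 15, 21, 6, 23]
`max_val` takes the values: 11 → 23

Answer: 23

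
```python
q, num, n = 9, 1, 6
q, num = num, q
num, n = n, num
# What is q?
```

Trace:
`q, num, n = 9, 1, 6` → q = 9; num = 1; n = 6
`q, num = num, q` → q = 1; num = 9
`num, n = n, num` → num = 6; n = 9
So q = 1

Answer: 1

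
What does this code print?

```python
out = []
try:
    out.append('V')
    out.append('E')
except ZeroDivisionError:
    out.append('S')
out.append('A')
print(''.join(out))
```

Execution trace: 'V' (try body) → 'E' (try body, no exception) → 'A' (after the try/except). Output: VEA

Answer: VEA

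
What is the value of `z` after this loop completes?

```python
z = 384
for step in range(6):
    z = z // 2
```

Halve 6 times: 384 // 2^6 = 6
`z` takes the values: 384 → 192 → 96 → 48 → 24 → 12 → 6

Answer: 6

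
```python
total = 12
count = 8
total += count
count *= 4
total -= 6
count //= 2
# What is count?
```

Trace:
`total = 12` → total = 12
`count = 8` → count = 8
`total += count` → total = 20
`count *= 4` → count = 32
`total -= 6` → total = 14
`count //= 2` → count = 16
So count = 16

Answer: 16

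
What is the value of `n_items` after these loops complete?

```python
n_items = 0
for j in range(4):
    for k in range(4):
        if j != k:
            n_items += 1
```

4² - 4 (exclude diagonal)
`n_items` takes the values: 0 → 1 → 2 → 3 → 4 → 5 → 6 → 7 → 8 → 9 → 10 → 11 → 12

Answer: 12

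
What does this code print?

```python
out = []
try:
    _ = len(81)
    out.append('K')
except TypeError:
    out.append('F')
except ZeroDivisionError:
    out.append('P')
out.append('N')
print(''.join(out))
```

Execution trace: 'F' (except TypeError) → 'N' (after the try/except). Output: FN

Answer: FN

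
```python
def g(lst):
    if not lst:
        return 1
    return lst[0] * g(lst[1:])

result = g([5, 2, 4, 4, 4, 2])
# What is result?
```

Product over [5, 2, 4, 4, 4, 2] = 5 * 2 * 4 * 4 * 4 * 2 = 1280

Answer: 1280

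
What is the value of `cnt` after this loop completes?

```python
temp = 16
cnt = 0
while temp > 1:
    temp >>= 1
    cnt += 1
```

Count right shifts until 1
`cnt` takes the values: 0 → 1 → 2 → 3 → 4

Answer: 4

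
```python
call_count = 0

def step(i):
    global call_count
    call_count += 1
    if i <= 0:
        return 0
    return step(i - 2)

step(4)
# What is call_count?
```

Linear recursion stepping by 2: 3 calls from i=4 down to ≤0.

Answer: 3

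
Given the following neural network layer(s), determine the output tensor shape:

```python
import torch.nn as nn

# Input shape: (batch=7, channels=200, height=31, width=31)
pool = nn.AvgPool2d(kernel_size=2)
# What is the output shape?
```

Input: (7, 200, 31, 31) -> Output: (7, 200, 15, 15)

Answer: (7, 200, 15, 15)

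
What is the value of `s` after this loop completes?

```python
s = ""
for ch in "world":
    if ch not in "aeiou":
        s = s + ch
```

Remove vowels from 'world'
`s` takes the values: "" → "w" → "wr" → "wrl" → "wrld"

Answer: "wrld"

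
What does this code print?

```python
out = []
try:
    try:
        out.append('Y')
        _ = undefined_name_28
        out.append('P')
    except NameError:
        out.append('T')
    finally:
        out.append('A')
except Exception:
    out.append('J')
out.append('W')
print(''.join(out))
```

Execution trace: 'Y' (inner try body) → 'T' (inner except NameError) → 'A' (inner finally) → 'W' (after the try/except). Output: YTAW

Answer: YTAW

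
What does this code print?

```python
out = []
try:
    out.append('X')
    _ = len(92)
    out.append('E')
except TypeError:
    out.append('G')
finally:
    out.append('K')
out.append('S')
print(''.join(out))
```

Execution trace: 'X' (try body) → 'G' (except TypeError) → 'K' (finally) → 'S' (after the try/except). Output: XGKS

Answer: XGKS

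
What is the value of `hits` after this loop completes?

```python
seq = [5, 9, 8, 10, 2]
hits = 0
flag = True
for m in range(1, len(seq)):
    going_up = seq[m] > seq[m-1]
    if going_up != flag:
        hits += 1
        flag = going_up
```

Count direction changes in [5, 9, 8, 10, 2]
`hits` takes the values: 0 → 1 → 2 → 3

Answer: 3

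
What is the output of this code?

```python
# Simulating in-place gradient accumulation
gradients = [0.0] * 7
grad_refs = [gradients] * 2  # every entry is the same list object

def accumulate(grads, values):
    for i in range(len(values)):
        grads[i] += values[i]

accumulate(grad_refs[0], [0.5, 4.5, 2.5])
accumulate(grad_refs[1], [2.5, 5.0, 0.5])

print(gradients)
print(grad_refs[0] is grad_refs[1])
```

Key concept: gradient accumulation aliasing.
Step by step:
`gradients = [0.0] * 7` → gradients = [0.0, 0.0, 0.0, 0.0, 0.0, 0.0, 0.0]
`grad_refs = [gradients] * 2` → grad_refs = [[0.0, 0.0, 0.0, 0.0, 0.0, 0.0, 0.0], [0.0, 0.0, 0.0, 0.0, 0.0, 0.0, 0.0]]
`accumulate(grad_refs[0], [0.5, 4.5, 2.5])` → gradients = [0.5, 4.5, 2.5, 0.0, 0.0, 0.0, 0.0]; grad_refs = [[0.5, 4.5, 2.5, 0.0, 0.0, 0.0, 0.0], [0.5, 4.5, 2.5, 0.0, 0.0, 0.0, 0.0]]
`accumulate(grad_refs[1], [2.5, 5.0, 0.5])` → gradients = [3.0, 9.5, 3.0, 0.0, 0.0, 0.0, 0.0]; grad_refs = [[3.0, 9.5, 3.0, 0.0, 0.0, 0.0, 0.0], [3.0, 9.5, 3.0, 0.0, 0.0, 0.0, 0.0]]
`print(gradients)` → prints [3.0, 9.5, 3.0, 0.0, 0.0, 0.0, 0.0]
`print(grad_refs[0] is grad_refs[1])` → prints True

Answer:
[3.0, 9.5, 3.0, 0.0, 0.0, 0.0, 0.0]
True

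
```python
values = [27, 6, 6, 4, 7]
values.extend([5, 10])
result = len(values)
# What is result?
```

Trace:
`values = [27, 6, 6, 4, 7]` → values = [27, 6, 6, 4, 7]
`values.extend([5, 10])` → values = [27, 6, 6, 4, 7, 5, 10]
`result = len(values)` → result = 7
So result = 7

Answer: 7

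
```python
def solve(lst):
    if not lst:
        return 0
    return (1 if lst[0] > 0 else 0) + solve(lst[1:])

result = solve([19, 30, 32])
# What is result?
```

Count of positive elements in [19, 30, 32] = 3

Answer: 3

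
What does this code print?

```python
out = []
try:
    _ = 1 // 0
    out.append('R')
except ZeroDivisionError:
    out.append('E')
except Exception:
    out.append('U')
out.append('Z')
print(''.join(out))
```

Execution trace: 'E' (except ZeroDivisionError) → 'Z' (after the try/except). Output: EZ

Answer: EZ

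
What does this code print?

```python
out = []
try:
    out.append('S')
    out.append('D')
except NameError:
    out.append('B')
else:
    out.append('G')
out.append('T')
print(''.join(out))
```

Execution trace: 'S' (try body) → 'D' (try body, no exception) → 'G' (else) → 'T' (after the try/except). Output: SDGT

Answer: SDGT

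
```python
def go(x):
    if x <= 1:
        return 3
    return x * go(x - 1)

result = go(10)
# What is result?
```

go(10) = 10 * 9 * 8 * 7 * 6 * 5 * 4 * 3 * 2 * 3 = 10886400

Answer: 10886400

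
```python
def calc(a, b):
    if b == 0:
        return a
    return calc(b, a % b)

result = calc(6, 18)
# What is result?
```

calc(6, 18) -> calc(18, 6) -> calc(6, 0) -> 6

Answer: 6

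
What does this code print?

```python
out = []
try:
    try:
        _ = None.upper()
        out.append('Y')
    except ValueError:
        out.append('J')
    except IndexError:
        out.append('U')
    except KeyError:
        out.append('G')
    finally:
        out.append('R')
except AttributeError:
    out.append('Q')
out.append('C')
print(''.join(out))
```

Execution trace: 'R' (finally) → 'Q' (outer except AttributeError) → 'C' (after the try/except). Output: RQC

Answer: RQC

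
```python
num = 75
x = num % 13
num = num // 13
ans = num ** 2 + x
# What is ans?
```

Trace:
`num = 75` → num = 75
`x = num % 13` → x = 10
`num = num // 13` → num = 5
`ans = num ** 2 + x` → ans = 35
So ans = 35

Answer: 35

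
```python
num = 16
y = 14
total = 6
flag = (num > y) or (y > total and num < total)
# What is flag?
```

Trace:
`num = 16` → num = 16
`y = 14` → y = 14
`total = 6` → total = 6
`flag = (num > y) or (y > total and num < total)` → flag = True
So flag = True

Answer: True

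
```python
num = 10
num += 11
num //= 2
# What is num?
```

Trace:
`num = 10` → num = 10
`num += 11` → num = 21
`num //= 2` → num = 10
So num = 10

Answer: 10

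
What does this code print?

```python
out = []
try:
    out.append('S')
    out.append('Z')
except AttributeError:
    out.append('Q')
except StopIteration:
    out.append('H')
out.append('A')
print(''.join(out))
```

Execution trace: 'S' (try body) → 'Z' (try body, no exception) → 'A' (after the try/except). Output: SZA

Answer: SZA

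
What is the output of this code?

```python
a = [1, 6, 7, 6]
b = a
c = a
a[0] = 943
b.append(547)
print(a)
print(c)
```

Key concept: multiple aliases.
Step by step:
`a = [1, 6, 7, 6]` → a = [1, 6, 7, 6]
`b = a` → b = [1, 6, 7, 6] (same object as a)
`c = a` → c = [1, 6, 7, 6] (same object as a, b)
`a[0] = 943` → a = [943, 6, 7, 6] (same object as b, c); b = [943, 6, 7, 6] (same object as a, c); c = [943, 6, 7, 6] (same object as a, b)
`b.append(547)` → a = [943, 6, 7, 6, 547] (same object as b, c); b = [943, 6, 7, 6, 547] (same object as a, c); c = [943, 6, 7, 6, 547] (same object as a, b)
`print(a)` → prints [943, 6, 7, 6, 547]
`print(c)` → prints [943, 6, 7, 6, 547]

Answer:
[943, 6, 7, 6, 547]
[943, 6, 7, 6, 547]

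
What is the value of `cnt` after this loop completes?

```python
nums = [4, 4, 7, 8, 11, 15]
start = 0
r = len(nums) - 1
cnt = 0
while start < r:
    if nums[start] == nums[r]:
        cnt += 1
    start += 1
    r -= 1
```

Count matching pairs from ends
`cnt` takes the values: 0

Answer: 0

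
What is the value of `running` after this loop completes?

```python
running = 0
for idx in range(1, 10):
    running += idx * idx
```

Sum of squares 1² to 9² = 285
`running` takes the values: 0 → 1 → 5 → 14 → 30 → 55 → 91 → 140 → 204 → 285

Answer: 285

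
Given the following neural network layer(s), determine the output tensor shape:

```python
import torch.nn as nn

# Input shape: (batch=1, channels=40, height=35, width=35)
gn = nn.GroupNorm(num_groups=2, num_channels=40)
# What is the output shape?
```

Input: (1, 40, 35, 35) -> Output: (1, 40, 35, 35)

Answer: (1, 40, 35, 35)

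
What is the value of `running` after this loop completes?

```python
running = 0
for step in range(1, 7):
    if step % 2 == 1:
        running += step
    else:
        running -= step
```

Add odd, subtract even
`running` takes the values: 0 → 1 → -1 → 2 → -2 → 3 → -3

Answer: -3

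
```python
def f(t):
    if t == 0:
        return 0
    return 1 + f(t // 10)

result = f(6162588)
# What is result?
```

Count of digits of 6162588: 7

Answer: 7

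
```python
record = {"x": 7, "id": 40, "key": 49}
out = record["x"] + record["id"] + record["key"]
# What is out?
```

Trace:
`record = {"x": 7, "id": 40, "key": 49}` → record = {'x': 7, 'id': 40, 'key': 49}
`out = record["x"] + record["id"] + record["key"]` → out = 96
So out = 96

Answer: 96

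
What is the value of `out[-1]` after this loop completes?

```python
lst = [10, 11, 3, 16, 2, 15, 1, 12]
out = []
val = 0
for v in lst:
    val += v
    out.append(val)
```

Cumulative sum ends at 70
`out` takes the values: [] → [10] → [10, 21] → [10, 21, 24] → [10, 21, 24, 40] → [10, 21, 24, 40, 42] → [10, 21, 24, 40, 42, 57] → [10, 21, 24, 40, 42, 57, 58] → [10, 21, 24, 40, 42, 57, 58, 70]
So `out[-1]` = 70

Answer: 70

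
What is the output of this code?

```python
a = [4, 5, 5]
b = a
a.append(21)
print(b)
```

Key concept: basic list aliasing.
Step by step:
`a = [4, 5, 5]` → a = [4, 5, 5]
`b = a` → b = [4, 5, 5] (same object as a)
`a.append(21)` → a = [4, 5, 5, 21] (same object as b); b = [4, 5, 5, 21] (same object as a)
`print(b)` → prints [4, 5, 5, 21]

Answer: [4, 5, 5, 21]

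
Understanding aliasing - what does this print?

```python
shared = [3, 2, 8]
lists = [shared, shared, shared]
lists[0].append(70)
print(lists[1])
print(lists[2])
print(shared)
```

Key concept: list of same reference.
Step by step:
`shared = [3, 2, 8]` → shared = [3, 2, 8]
`lists = [shared, shared, shared]` → lists = [[3, 2, 8], [3, 2, 8], [3, 2, 8]]
`lists[0].append(70)` → shared = [3, 2, 8, 70]; lists = [[3, 2, 8, 70], [3, 2, 8, 70], [3, 2, 8, 70]]
`print(lists[1])` → prints [3, 2, 8, 70]
`print(lists[2])` → prints [3, 2, 8, 70]
`print(shared)` → prints [3, 2, 8, 70]

Answer:
[3, 2, 8, 70]
[3, 2, 8, 70]
[3, 2, 8, 70]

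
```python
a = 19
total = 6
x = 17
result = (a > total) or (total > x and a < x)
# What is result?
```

Trace:
`a = 19` → a = 19
`total = 6` → total = 6
`x = 17` → x = 17
`result = (a > total) or (total > x and a < x)` → result = True
So result = True

Answer: True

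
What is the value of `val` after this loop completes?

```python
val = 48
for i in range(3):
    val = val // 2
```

Halve 3 times: 48 // 2^3 = 6
`val` takes the values: 48 → 24 → 12 → 6

Answer: 6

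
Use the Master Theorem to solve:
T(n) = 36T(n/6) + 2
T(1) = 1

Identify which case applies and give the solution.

a=36, b=6, f(n)=2. log_6(36) = 2. Since c=0 < 2, Case 1 applies: T(n) = Θ(n^log_b(a)) = O(n^2).

Answer: O(n^2) - Case 1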